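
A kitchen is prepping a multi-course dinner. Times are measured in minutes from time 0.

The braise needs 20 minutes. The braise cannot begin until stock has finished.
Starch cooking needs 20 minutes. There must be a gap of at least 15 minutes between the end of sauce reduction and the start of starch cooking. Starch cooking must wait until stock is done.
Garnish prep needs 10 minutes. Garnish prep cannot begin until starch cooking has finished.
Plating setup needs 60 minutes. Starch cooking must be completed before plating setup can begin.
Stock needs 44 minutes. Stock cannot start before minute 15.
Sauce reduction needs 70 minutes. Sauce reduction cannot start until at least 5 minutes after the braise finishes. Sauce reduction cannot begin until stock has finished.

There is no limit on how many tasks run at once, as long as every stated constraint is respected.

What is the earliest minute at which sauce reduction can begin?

After its own release at minute 15, stock can start at minute 15 and finishes at minute 59.
The braise waits on stock (finishes minute 59), so it starts at minute 59 and finishes at 59 + 20 = minute 79.
Sauce reduction waits on the braise (finishes minute 79, plus 5-minute gap → minute 84); stock (finishes minute 59). The latest of these is minute 84, which is the earliest sauce reduction can start.

84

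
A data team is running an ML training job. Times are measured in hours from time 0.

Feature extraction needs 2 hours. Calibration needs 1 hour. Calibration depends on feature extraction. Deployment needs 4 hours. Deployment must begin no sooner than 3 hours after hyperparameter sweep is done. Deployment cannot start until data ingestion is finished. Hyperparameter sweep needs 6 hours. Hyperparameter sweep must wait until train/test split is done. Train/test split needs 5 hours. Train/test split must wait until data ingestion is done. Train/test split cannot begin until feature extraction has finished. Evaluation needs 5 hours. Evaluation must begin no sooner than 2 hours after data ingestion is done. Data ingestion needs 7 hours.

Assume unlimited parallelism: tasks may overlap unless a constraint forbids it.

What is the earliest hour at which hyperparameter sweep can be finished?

18

Nothing blocks feature extraction, so it runs from hour 0 to hour 2.
Nothing blocks data ingestion, so it runs from hour 0 to hour 7.
Train/test split cannot start until data ingestion (finishes hour 7); feature extraction (finishes hour 2). The controlling bound is hour 7, so train/test split finishes at 7 + 5 = hour 12.
After train/test split (finishes hour 12), hyperparameter sweep can start at hour 12 and finishes at hour 18.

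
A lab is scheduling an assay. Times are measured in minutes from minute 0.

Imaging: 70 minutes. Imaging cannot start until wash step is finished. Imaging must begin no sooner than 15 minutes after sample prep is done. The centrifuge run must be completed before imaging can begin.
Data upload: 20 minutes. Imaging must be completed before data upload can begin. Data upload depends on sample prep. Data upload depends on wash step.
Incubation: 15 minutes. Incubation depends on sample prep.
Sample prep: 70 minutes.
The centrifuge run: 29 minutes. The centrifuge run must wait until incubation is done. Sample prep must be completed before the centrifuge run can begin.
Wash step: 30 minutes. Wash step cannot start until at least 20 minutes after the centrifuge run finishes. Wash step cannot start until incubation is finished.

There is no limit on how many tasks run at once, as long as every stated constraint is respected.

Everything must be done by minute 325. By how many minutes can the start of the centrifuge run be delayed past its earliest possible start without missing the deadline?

71

Sample prep can start immediately at minute 0; it finishes at minute 70.
Incubation cannot begin until sample prep (finishes minute 70). It runs from minute 70 to 70 + 15 = minute 85.
The centrifuge run has to wait for incubation (finishes minute 85); sample prep (finishes minute 70). The latest of these is minute 85, so the centrifuge run runs minute 85 to 85 + 29 = minute 114.

Working backward from the deadline:
Data upload has no dependents, so it just needs to finish by minute 325. Starting by 325 − 20 = minute 305 achieves that.
Imaging must finish before data upload (must start by minute 305). With a 70-minute duration, imaging must start by 305 − 70 = minute 235.
Wash step must finish in time for imaging (must start by minute 235); data upload (must start by minute 305). The tightest is minute 235, so wash step must start by 235 − 30 = minute 205.
The centrifuge run has several dependents: wash step (must start by minute 205, minus 20-minute gap → minute 185); imaging (must start by minute 235). The earliest of those limits is minute 185, so the centrifuge run must start by 185 − 29 = minute 156.
So the centrifuge run can start as early as minute 85 and as late as minute 156, giving 156 − 85 = 71 minutes of slack.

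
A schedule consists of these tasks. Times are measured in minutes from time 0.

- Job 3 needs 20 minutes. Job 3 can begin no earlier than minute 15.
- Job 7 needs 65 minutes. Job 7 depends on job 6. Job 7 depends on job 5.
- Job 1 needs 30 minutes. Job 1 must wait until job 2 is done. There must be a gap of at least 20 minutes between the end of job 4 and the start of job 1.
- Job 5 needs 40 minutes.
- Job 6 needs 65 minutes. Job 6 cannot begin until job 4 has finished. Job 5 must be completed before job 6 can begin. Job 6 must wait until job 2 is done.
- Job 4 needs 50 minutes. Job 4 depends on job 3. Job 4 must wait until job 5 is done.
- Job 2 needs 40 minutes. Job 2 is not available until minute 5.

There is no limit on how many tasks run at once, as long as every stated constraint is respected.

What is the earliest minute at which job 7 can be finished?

220

Nothing blocks job 5, so it runs from minute 0 to minute 40.
Job 3 cannot begin until its own release at minute 15. It runs from minute 15 to 15 + 20 = minute 35.
For job 4: job 3 (finishes minute 35); job 5 (finishes minute 40). Taking the maximum gives a start of minute 40, and it finishes at 40 + 50 = minute 90.
Job 2 waits on its own release at minute 5, so it starts at minute 5 and finishes at 5 + 40 = minute 45.
For job 6: job 4 (finishes minute 90); job 5 (finishes minute 40); job 2 (finishes minute 45). Taking the maximum gives a start of minute 90, and it finishes at 90 + 65 = minute 155.
Job 7 has to wait for job 6 (finishes minute 155); job 5 (finishes minute 40). The latest of these is minute 155, so job 7 runs minute 155 to 155 + 65 = minute 220.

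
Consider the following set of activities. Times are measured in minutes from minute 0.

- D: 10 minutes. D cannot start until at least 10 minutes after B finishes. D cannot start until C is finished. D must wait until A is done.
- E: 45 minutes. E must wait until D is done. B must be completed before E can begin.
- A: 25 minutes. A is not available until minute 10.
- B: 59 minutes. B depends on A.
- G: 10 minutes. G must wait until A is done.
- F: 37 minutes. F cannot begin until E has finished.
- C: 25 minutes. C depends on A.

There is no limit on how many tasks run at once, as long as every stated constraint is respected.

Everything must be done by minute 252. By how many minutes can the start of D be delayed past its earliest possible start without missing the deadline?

56

A cannot begin until its own release at minute 10. It runs from minute 10 to 10 + 25 = minute 35.
After A (finishes minute 35), C can start at minute 35 and finishes at minute 60.
After A (finishes minute 35), B can start at minute 35 and finishes at minute 94.
D cannot start until B (finishes minute 94, plus 10-minute gap → minute 104); C (finishes minute 60); A (finishes minute 35). The controlling bound is minute 104, so D finishes at 104 + 10 = minute 114.

Working backward from the deadline:
F must finish by minute 252; it takes 37 minutes, so it must start by 252 − 37 = minute 215.
E has to be done before F (must start by minute 215). That means finishing by minute 215, i.e. starting by 215 − 45 = minute 170.
D feeds into E (must start by minute 170); so D must finish by minute 170 and therefore start by minute 160.
So D can start as early as minute 104 and as late as minute 160, giving 160 − 104 = 56 minutes of slack.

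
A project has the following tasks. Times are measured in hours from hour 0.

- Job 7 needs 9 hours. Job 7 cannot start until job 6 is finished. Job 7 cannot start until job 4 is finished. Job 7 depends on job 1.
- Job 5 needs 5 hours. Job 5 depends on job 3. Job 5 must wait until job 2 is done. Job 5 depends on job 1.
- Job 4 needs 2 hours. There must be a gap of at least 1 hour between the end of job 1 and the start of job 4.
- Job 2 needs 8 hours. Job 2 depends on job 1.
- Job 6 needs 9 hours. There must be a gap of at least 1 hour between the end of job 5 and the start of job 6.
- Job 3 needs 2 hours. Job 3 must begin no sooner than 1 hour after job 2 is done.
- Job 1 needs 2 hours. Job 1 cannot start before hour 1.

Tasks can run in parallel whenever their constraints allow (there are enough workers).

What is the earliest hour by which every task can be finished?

38

Job 1 cannot begin until its own release at hour 1. It runs from hour 1 to 1 + 2 = hour 3.
Job 4 waits on job 1 (finishes hour 3, plus 1-hour gap → hour 4), so it starts at hour 4 and finishes at 4 + 2 = hour 6.
Job 2 cannot begin until job 1 (finishes hour 3). It runs from hour 3 to 3 + 8 = hour 11.
After job 2 (finishes hour 11, plus 1-hour gap → hour 12), job 3 can start at hour 12 and finishes at hour 14.
Job 5 cannot start until job 3 (finishes hour 14); job 2 (finishes hour 11); job 1 (finishes hour 3). The controlling bound is hour 14, so job 5 finishes at 14 + 5 = hour 19.
Job 6 cannot begin until job 5 (finishes hour 19, plus 1-hour gap → hour 20). It runs from hour 20 to 20 + 9 = hour 29.
Job 7 needs all of job 6 (finishes hour 29); job 4 (finishes hour 6); job 1 (finishes hour 3). That puts its earliest start at hour 29; it finishes at 29 + 9 = hour 38.
All tasks are finished once the last one completes. Finish times: Job 1 at 3, Job 2 at 11, Job 3 at 14, Job 4 at 6, Job 5 at 19, Job 6 at 29, Job 7 at 38. The latest is hour 38.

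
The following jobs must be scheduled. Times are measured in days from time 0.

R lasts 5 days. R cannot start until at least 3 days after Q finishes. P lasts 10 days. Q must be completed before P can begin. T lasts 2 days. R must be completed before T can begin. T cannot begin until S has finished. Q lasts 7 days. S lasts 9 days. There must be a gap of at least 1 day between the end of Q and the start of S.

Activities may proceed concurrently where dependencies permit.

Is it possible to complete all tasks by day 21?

Yes

Q can start immediately at day 0; it finishes at day 7.
After Q (finishes day 7, plus 1-day gap → day 8), S can start at day 8 and finishes at day 17.
After Q (finishes day 7, plus 3-day gap → day 10), R can start at day 10 and finishes at day 15.
T needs all of R (finishes day 15); S (finishes day 17). That puts its earliest start at day 17; it finishes at 17 + 2 = day 19.
P cannot begin until Q (finishes day 7). It runs from day 7 to 7 + 10 = day 17.
Every task is finished by day 19, which is no later than the deadline of 21, so the schedule is feasible.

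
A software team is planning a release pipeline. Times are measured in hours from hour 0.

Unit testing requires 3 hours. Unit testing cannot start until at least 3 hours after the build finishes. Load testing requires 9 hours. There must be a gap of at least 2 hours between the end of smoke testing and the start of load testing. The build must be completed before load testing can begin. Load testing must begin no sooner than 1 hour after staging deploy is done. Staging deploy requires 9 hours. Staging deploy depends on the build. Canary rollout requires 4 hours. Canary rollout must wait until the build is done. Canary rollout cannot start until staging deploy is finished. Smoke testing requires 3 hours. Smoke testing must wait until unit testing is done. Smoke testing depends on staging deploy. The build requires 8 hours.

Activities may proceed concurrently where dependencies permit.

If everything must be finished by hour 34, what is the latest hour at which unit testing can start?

17

Load testing must finish by hour 34; it takes 9 hours, so it must start by 34 − 9 = hour 25.
Since load testing (must start by hour 25, minus 2-hour gap → hour 23) depends on it, smoke testing must finish by hour 23. Backing off its 3-hour duration gives a latest start of hour 20.
Unit testing has to be done before smoke testing (must start by hour 20). That means finishing by hour 20, i.e. starting by 20 − 3 = hour 17.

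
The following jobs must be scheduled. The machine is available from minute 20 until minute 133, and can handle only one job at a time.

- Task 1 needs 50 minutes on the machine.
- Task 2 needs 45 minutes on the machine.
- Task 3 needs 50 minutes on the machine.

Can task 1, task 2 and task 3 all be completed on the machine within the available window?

The machine window is 133 − 20 = 113 minutes.
Running back to back, the jobs need 50 + 45 + 50 = 145 minutes on the machine.
Since 145 > 113, they cannot all fit.

No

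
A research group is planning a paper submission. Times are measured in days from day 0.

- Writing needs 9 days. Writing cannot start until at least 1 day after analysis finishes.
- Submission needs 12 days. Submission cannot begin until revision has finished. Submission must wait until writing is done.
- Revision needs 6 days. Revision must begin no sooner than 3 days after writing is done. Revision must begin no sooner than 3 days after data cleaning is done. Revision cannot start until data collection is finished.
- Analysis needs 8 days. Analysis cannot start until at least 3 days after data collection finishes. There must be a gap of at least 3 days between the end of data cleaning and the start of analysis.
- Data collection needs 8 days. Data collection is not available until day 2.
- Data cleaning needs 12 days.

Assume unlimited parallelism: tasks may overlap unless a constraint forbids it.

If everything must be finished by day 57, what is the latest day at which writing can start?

Submission must finish by day 57; it takes 12 days, so it must start by 57 − 12 = day 45.
Since submission (must start by day 45) depends on it, revision must finish by day 45. Backing off its 6-day duration gives a latest start of day 39.
Writing has several dependents: revision (must start by day 39, minus 3-day gap → day 36); submission (must start by day 45). The earliest of those limits is day 36, so writing must start by 36 − 9 = day 27.

27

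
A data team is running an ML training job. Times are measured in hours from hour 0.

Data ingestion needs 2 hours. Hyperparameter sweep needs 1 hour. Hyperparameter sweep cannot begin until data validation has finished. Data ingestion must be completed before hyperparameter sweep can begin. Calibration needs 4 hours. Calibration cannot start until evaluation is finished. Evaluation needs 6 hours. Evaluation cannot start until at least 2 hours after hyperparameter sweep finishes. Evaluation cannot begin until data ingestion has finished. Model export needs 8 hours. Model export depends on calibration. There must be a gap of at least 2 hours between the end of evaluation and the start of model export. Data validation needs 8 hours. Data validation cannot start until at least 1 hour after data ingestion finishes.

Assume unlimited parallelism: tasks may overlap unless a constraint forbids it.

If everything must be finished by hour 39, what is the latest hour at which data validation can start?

Nothing follows model export; the deadline of hour 39 is its only limit. It must start by 39 − 8 = hour 31.
Calibration feeds into model export (must start by hour 31); so calibration must finish by hour 31 and therefore start by hour 27.
For evaluation: calibration (must start by hour 27); model export (must start by hour 31, minus 2-hour gap → hour 29). The most restrictive is hour 27; with a 6-hour duration, evaluation must start by hour 21.
Hyperparameter sweep feeds into evaluation (must start by hour 21, minus 2-hour gap → hour 19); so hyperparameter sweep must finish by hour 19 and therefore start by hour 18.
Data validation feeds into hyperparameter sweep (must start by hour 18); so data validation must finish by hour 18 and therefore start by hour 10.

10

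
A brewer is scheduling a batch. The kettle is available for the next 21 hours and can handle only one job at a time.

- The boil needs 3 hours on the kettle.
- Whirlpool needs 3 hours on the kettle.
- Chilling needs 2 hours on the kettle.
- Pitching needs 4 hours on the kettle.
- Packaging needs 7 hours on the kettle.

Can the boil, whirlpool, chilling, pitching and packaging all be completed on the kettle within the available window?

Running back to back, the jobs need 3 + 3 + 2 + 4 + 7 = 19 hours on the kettle.
Since 19 ≤ 21, they fit within the window.

Yes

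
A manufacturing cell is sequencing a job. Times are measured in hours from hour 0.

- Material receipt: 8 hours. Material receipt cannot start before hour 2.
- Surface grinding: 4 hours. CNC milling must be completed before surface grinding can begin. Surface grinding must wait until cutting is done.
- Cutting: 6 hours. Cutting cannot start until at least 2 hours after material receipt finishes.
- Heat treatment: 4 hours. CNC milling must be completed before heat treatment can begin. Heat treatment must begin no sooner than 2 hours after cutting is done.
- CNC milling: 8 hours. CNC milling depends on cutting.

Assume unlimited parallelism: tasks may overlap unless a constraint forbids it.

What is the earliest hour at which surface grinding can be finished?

Material receipt waits on its own release at hour 2, so it starts at hour 2 and finishes at 2 + 8 = hour 10.
Cutting cannot begin until material receipt (finishes hour 10, plus 2-hour gap → hour 12). It runs from hour 12 to 12 + 6 = hour 18.
After cutting (finishes hour 18), CNC milling can start at hour 18 and finishes at hour 26.
Surface grinding has to wait for CNC milling (finishes hour 26); cutting (finishes hour 18). The latest of these is hour 26, so surface grinding runs hour 26 to 26 + 4 = hour 30.

30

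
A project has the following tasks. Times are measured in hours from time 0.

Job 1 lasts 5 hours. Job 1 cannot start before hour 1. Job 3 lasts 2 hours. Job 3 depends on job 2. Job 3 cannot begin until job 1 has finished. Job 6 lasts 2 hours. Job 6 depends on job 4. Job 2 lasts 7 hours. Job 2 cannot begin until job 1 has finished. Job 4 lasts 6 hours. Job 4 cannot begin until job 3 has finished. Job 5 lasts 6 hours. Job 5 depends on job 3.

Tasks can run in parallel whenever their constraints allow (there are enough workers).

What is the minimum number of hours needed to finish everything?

Job 1 waits on its own release at hour 1, so it starts at hour 1 and finishes at 1 + 5 = hour 6.
After job 1 (finishes hour 6), job 2 can start at hour 6 and finishes at hour 13.
Job 3 needs all of job 2 (finishes hour 13); job 1 (finishes hour 6). That puts its earliest start at hour 13; it finishes at 13 + 2 = hour 15.
Job 5 waits on job 3 (finishes hour 15), so it starts at hour 15 and finishes at 15 + 6 = hour 21.
Job 4 waits on job 3 (finishes hour 15), so it starts at hour 15 and finishes at 15 + 6 = hour 21.
After job 4 (finishes hour 21), job 6 can start at hour 21 and finishes at hour 23.
All tasks are finished once the last one completes. Finish times: Job 1 at 6, Job 2 at 13, Job 3 at 15, Job 4 at 21, Job 5 at 21, Job 6 at 23. The latest is hour 23.

23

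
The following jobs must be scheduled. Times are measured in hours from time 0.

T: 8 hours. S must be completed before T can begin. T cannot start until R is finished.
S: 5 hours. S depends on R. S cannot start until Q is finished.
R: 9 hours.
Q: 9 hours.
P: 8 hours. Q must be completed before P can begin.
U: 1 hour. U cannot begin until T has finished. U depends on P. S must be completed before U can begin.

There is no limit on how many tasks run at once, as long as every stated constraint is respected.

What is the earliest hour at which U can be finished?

23

R has no prerequisites, so it starts at hour 0 and finishes at hour 9.
Q can start immediately at hour 0; it finishes at hour 9.
For S: R (finishes hour 9); Q (finishes hour 9). Taking the maximum gives a start of hour 9, and it finishes at 9 + 5 = hour 14.
T has to wait for S (finishes hour 14); R (finishes hour 9). The latest of these is hour 14, so T runs hour 14 to 14 + 8 = hour 22.
P waits on Q (finishes hour 9), so it starts at hour 9 and finishes at 9 + 8 = hour 17.
U needs all of T (finishes hour 22); P (finishes hour 17); S (finishes hour 14). That puts its earliest start at hour 22; it finishes at 22 + 1 = hour 23.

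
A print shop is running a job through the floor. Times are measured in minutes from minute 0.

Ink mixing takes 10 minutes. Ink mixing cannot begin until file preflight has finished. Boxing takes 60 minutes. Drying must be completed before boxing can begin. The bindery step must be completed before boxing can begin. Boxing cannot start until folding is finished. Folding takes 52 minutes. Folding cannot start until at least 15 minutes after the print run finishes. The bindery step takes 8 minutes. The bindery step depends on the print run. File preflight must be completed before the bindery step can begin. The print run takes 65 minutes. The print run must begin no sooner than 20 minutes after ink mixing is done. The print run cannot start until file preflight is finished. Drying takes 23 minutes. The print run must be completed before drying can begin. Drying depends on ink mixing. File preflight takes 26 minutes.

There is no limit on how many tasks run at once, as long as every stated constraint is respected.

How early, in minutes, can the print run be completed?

File preflight has no prerequisites, so it starts at minute 0 and finishes at minute 26.
After file preflight (finishes minute 26), ink mixing can start at minute 26 and finishes at minute 36.
For the print run: ink mixing (finishes minute 36, plus 20-minute gap → minute 56); file preflight (finishes minute 26). Taking the maximum gives a start of minute 56, and it finishes at 56 + 65 = minute 121.

121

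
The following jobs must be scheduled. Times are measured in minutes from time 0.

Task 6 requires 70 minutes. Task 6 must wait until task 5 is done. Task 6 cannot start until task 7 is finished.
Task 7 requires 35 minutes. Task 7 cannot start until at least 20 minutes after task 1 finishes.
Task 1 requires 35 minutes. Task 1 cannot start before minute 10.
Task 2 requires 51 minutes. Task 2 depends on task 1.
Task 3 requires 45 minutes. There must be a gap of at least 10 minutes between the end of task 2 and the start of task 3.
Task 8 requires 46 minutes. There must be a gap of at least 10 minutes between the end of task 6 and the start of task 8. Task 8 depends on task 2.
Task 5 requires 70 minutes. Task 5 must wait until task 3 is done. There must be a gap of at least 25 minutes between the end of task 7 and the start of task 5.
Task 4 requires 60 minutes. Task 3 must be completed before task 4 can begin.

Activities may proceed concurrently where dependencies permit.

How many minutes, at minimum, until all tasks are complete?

Task 1 cannot begin until its own release at minute 10. It runs from minute 10 to 10 + 35 = minute 45.
Task 7 waits on task 1 (finishes minute 45, plus 20-minute gap → minute 65), so it starts at minute 65 and finishes at 65 + 35 = minute 100.
Task 2 waits on task 1 (finishes minute 45), so it starts at minute 45 and finishes at 45 + 51 = minute 96.
Task 3 cannot begin until task 2 (finishes minute 96, plus 10-minute gap → minute 106). It runs from minute 106 to 106 + 45 = minute 151.
Task 5 has to wait for task 3 (finishes minute 151); task 7 (finishes minute 100, plus 25-minute gap → minute 125). The latest of these is minute 151, so task 5 runs minute 151 to 151 + 70 = minute 221.
Task 6 has to wait for task 5 (finishes minute 221); task 7 (finishes minute 100). The latest of these is minute 221, so task 6 runs minute 221 to 221 + 70 = minute 291.
Task 8 has to wait for task 6 (finishes minute 291, plus 10-minute gap → minute 301); task 2 (finishes minute 96). The latest of these is minute 301, so task 8 runs minute 301 to 301 + 46 = minute 347.
Task 4 cannot begin until task 3 (finishes minute 151). It runs from minute 151 to 151 + 60 = minute 211.
All tasks are finished once the last one completes. Finish times: Task 1 at 45, Task 2 at 96, Task 3 at 151, Task 4 at 211, Task 5 at 221, Task 6 at 291, Task 7 at 100, Task 8 at 347. The latest is minute 347.

347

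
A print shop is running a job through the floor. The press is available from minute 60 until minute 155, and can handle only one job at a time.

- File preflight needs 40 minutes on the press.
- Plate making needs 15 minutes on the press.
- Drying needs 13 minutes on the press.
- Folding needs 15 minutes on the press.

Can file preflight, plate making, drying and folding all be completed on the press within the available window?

Yes

The press window is 155 − 60 = 95 minutes.
Running back to back, the jobs need 40 + 15 + 13 + 15 = 83 minutes on the press.
Since 83 ≤ 95, they fit within the window.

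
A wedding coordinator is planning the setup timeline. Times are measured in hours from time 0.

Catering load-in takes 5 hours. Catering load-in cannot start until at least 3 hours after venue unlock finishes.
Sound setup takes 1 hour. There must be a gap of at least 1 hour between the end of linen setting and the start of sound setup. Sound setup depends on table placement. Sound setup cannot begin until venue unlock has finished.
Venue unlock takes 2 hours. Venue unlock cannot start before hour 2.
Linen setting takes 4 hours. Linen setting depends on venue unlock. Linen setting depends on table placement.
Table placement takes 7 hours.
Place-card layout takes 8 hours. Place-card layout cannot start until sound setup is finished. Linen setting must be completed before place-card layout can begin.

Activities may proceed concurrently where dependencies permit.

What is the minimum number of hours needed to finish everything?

Table placement has no prerequisites, so it starts at hour 0 and finishes at hour 7.
Venue unlock cannot begin until its own release at hour 2. It runs from hour 2 to 2 + 2 = hour 4.
After venue unlock (finishes hour 4, plus 3-hour gap → hour 7), catering load-in can start at hour 7 and finishes at hour 12.
For linen setting: venue unlock (finishes hour 4); table placement (finishes hour 7). Taking the maximum gives a start of hour 7, and it finishes at 7 + 4 = hour 11.
For sound setup: linen setting (finishes hour 11, plus 1-hour gap → hour 12); table placement (finishes hour 7); venue unlock (finishes hour 4). Taking the maximum gives a start of hour 12, and it finishes at 12 + 1 = hour 13.
Place-card layout has to wait for sound setup (finishes hour 13); linen setting (finishes hour 11). The latest of these is hour 13, so place-card layout runs hour 13 to 13 + 8 = hour 21.
All tasks are finished once the last one completes. Finish times: Venue unlock at 4, Table placement at 7, Linen setting at 11, Sound setup at 13, Catering load-in at 12, Place-card layout at 21. The latest is hour 21.

21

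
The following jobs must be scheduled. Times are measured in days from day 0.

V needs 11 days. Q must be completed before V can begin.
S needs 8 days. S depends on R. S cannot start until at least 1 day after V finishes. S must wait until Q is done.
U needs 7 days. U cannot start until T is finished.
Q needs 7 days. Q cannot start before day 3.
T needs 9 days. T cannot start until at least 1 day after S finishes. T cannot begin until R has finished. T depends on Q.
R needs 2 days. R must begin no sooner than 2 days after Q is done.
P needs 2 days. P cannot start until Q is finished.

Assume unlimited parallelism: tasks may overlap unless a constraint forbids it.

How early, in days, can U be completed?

After its own release at day 3, Q can start at day 3 and finishes at day 10.
V cannot begin until Q (finishes day 10). It runs from day 10 to 10 + 11 = day 21.
R waits on Q (finishes day 10, plus 2-day gap → day 12), so it starts at day 12 and finishes at 12 + 2 = day 14.
For S: R (finishes day 14); V (finishes day 21, plus 1-day gap → day 22); Q (finishes day 10). Taking the maximum gives a start of day 22, and it finishes at 22 + 8 = day 30.
T has to wait for S (finishes day 30, plus 1-day gap → day 31); R (finishes day 14); Q (finishes day 10). The latest of these is day 31, so T runs day 31 to 31 + 9 = day 40.
U cannot begin until T (finishes day 40). It runs from day 40 to 40 + 7 = day 47.

47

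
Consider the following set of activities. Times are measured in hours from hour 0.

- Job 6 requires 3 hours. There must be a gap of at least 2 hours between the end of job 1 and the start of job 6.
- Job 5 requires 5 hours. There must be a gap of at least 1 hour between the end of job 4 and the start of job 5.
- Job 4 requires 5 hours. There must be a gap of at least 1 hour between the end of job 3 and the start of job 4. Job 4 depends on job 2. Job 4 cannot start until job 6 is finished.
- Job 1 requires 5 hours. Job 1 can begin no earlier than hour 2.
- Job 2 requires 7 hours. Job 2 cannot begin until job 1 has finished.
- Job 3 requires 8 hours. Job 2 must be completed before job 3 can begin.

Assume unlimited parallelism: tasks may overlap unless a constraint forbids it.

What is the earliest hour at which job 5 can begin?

29

After its own release at hour 2, job 1 can start at hour 2 and finishes at hour 7.
Job 6 waits on job 1 (finishes hour 7, plus 2-hour gap → hour 9), so it starts at hour 9 and finishes at 9 + 3 = hour 12.
Job 2 cannot begin until job 1 (finishes hour 7). It runs from hour 7 to 7 + 7 = hour 14.
Job 3 waits on job 2 (finishes hour 14), so it starts at hour 14 and finishes at 14 + 8 = hour 22.
For job 4: job 3 (finishes hour 22, plus 1-hour gap → hour 23); job 2 (finishes hour 14); job 6 (finishes hour 12). Taking the maximum gives a start of hour 23, and it finishes at 23 + 5 = hour 28.
Job 5 waits on job 4 (finishes hour 28, plus 1-hour gap → hour 29), so the earliest it can start is hour 29.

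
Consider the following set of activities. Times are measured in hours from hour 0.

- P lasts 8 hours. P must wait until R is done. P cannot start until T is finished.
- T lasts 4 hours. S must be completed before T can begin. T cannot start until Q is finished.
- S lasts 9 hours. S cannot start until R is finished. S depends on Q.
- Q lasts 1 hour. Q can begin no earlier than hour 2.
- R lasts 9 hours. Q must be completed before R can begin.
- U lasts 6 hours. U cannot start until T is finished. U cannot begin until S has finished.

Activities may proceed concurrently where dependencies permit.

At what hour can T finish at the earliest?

25

After its own release at hour 2, Q can start at hour 2 and finishes at hour 3.
After Q (finishes hour 3), R can start at hour 3 and finishes at hour 12.
S has to wait for R (finishes hour 12); Q (finishes hour 3). The latest of these is hour 12, so S runs hour 12 to 12 + 9 = hour 21.
T cannot start until S (finishes hour 21); Q (finishes hour 3). The controlling bound is hour 21, so T finishes at 21 + 4 = hour 25.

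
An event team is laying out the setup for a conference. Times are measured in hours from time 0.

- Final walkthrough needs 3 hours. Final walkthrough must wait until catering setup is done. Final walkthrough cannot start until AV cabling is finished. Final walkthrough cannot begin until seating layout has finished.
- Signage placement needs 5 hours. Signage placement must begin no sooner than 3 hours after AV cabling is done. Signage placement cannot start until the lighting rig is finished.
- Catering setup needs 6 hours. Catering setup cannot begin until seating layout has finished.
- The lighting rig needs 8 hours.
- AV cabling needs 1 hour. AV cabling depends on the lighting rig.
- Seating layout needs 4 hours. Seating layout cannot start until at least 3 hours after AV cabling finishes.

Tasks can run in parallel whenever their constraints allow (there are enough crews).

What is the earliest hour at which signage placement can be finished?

The lighting rig has no prerequisites, so it starts at hour 0 and finishes at hour 8.
AV cabling cannot begin until the lighting rig (finishes hour 8). It runs from hour 8 to 8 + 1 = hour 9.
For signage placement: AV cabling (finishes hour 9, plus 3-hour gap → hour 12); the lighting rig (finishes hour 8). Taking the maximum gives a start of hour 12, and it finishes at 12 + 5 = hour 17.

17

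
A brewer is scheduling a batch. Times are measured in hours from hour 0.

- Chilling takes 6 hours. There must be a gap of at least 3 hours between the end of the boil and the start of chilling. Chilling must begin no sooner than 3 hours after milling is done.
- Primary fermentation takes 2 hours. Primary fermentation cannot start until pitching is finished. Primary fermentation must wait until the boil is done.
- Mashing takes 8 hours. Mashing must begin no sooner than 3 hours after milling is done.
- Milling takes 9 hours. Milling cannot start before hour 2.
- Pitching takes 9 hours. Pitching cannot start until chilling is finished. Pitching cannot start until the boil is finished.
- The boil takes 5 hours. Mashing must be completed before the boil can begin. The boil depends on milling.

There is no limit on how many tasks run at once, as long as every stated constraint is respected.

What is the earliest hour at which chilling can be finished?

36

Milling waits on its own release at hour 2, so it starts at hour 2 and finishes at 2 + 9 = hour 11.
Mashing waits on milling (finishes hour 11, plus 3-hour gap → hour 14), so it starts at hour 14 and finishes at 14 + 8 = hour 22.
The boil has to wait for mashing (finishes hour 22); milling (finishes hour 11). The latest of these is hour 22, so the boil runs hour 22 to 22 + 5 = hour 27.
Chilling needs all of the boil (finishes hour 27, plus 3-hour gap → hour 30); milling (finishes hour 11, plus 3-hour gap → hour 14). That puts its earliest start at hour 30; it finishes at 30 + 6 = hour 36.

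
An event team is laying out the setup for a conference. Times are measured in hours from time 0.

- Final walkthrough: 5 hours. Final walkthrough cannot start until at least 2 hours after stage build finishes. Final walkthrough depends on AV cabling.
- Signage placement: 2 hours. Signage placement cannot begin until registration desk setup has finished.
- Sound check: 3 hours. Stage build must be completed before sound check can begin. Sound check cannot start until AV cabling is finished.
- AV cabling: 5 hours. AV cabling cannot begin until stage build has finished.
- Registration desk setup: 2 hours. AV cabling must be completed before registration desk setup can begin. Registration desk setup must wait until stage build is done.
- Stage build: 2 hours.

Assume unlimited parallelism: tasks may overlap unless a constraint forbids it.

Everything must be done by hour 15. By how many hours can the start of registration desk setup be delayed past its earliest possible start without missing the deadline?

Stage build has no prerequisites, so it starts at hour 0 and finishes at hour 2.
AV cabling waits on stage build (finishes hour 2), so it starts at hour 2 and finishes at 2 + 5 = hour 7.
Registration desk setup cannot start until AV cabling (finishes hour 7); stage build (finishes hour 2). The controlling bound is hour 7, so registration desk setup finishes at 7 + 2 = hour 9.

Working backward from the deadline:
Nothing follows signage placement; the deadline of hour 15 is its only limit. It must start by 15 − 2 = hour 13.
Registration desk setup has to be done before signage placement (must start by hour 13). That means finishing by hour 13, i.e. starting by 13 − 2 = hour 11.
So registration desk setup can start as early as hour 7 and as late as hour 11, giving 11 − 7 = 4 hours of slack.

4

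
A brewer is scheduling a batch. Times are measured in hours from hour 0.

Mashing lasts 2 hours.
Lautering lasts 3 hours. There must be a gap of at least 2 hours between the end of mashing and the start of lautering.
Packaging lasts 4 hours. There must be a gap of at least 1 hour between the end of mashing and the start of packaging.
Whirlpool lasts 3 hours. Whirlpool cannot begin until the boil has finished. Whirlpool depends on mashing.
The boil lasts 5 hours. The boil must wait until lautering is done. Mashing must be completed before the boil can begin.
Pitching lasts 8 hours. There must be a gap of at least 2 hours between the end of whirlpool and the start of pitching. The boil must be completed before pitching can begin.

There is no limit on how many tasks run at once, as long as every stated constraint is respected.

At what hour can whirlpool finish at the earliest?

15

Mashing has no prerequisites, so it starts at hour 0 and finishes at hour 2.
Lautering waits on mashing (finishes hour 2, plus 2-hour gap → hour 4), so it starts at hour 4 and finishes at 4 + 3 = hour 7.
The boil needs all of lautering (finishes hour 7); mashing (finishes hour 2). That puts its earliest start at hour 7; it finishes at 7 + 5 = hour 12.
Whirlpool needs all of the boil (finishes hour 12); mashing (finishes hour 2). That puts its earliest start at hour 12; it finishes at 12 + 3 = hour 15.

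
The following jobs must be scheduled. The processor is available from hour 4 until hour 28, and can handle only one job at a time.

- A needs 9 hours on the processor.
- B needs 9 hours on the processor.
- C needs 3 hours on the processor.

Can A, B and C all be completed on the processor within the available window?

The processor window is 28 − 4 = 24 hours.
Running back to back, the jobs need 9 + 9 + 3 = 21 hours on the processor.
Since 21 ≤ 24, they fit within the window.

Yes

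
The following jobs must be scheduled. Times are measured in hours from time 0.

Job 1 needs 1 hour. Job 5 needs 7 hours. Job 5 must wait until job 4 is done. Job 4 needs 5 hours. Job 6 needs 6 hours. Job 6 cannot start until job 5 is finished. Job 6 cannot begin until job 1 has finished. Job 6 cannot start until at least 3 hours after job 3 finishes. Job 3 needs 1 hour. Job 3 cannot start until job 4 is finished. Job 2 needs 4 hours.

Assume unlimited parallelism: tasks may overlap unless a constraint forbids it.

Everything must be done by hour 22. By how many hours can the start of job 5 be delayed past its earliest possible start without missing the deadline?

Job 4 has no prerequisites, so it starts at hour 0 and finishes at hour 5.
After job 4 (finishes hour 5), job 5 can start at hour 5 and finishes at hour 12.

Working backward from the deadline:
Nothing follows job 6; the deadline of hour 22 is its only limit. It must start by 22 − 6 = hour 16.
Job 5 feeds into job 6 (must start by hour 16); so job 5 must finish by hour 16 and therefore start by hour 9.
So job 5 can start as early as hour 5 and as late as hour 9, giving 9 − 5 = 4 hours of slack.

4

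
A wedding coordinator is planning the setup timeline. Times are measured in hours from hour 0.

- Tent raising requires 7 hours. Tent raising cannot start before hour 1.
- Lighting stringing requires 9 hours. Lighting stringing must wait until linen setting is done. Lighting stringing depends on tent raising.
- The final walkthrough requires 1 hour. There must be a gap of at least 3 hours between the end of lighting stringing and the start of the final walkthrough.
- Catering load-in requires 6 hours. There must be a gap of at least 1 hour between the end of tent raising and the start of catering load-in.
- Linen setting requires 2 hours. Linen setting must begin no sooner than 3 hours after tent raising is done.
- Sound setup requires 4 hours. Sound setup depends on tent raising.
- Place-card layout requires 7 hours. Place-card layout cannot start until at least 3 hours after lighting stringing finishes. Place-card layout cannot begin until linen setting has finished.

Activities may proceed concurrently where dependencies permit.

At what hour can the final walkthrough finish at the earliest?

26

Tent raising waits on its own release at hour 1, so it starts at hour 1 and finishes at 1 + 7 = hour 8.
Linen setting cannot begin until tent raising (finishes hour 8, plus 3-hour gap → hour 11). It runs from hour 11 to 11 + 2 = hour 13.
For lighting stringing: linen setting (finishes hour 13); tent raising (finishes hour 8). Taking the maximum gives a start of hour 13, and it finishes at 13 + 9 = hour 22.
The final walkthrough waits on lighting stringing (finishes hour 22, plus 3-hour gap → hour 25), so it starts at hour 25 and finishes at 25 + 1 = hour 26.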